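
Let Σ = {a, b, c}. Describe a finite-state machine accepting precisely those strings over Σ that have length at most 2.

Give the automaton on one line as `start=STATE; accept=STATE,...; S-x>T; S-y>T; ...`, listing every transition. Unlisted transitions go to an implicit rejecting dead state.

Count input length up to 3: every symbol moves from q0 toward q3, which means 'more than 2' and absorbs. Accept from {q0, q1, q2}.
4 states suffice.
        a   b   c  
>* q0   q1  q1  q1 
 * q1   q2  q2  q2 
 * q2   q3  q3  q3 
   q3   q3  q3  q3 
(> = start, * = accepting)

start=q0; accept=q0,q1,q2; q0-a>q1; q0-b>q1; q0-c>q1; q1-a>q2; q1-b>q2; q1-c>q2; q2-a>q3; q2-b>q3; q2-c>q3; q3-a>q3; q3-b>q3; q3-c>q3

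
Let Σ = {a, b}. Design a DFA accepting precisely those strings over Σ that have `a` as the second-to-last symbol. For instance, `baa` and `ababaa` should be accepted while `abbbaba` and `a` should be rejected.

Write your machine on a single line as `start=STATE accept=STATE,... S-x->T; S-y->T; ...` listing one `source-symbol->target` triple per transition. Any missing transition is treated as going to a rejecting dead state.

A DFA must remember the last 2 symbols (since which symbol is second-to-last isn't known until the input ends). Use one state per possible window of the last ≤2 symbols; accept from those whose window starts with `a`.
        a   b  
>  q0   q1  q2 
   q1   q3  q4 
   q2   q5  q6 
 * q3   q3  q4 
 * q4   q5  q6 
   q5   q3  q4 
   q6   q5  q6 
(> = start, * = accepting)

start=q0; accept=q3,q4; q0-a->q1; q0-b->q2; q1-a->q3; q1-b->q4; q2-a->q5; q2-b->q6; q3-a->q3; q3-b->q4; q4-a->q5; q4-b->q6; q5-a->q3; q5-b->q4; q6-a->q5; q6-b->q6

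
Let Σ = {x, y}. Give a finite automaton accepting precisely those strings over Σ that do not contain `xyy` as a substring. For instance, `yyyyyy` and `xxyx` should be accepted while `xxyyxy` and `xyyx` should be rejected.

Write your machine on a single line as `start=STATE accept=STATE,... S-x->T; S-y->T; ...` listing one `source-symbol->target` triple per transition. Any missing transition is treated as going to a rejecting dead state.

start=S0; accept=S0,S1,S2; S0-x->S1; S0-y->S0; S1-x->S1; S1-y->S2; S2-x->S1; S2-y->S3; S3-x->S3; S3-y->S3

This is the complement of 'contains `xyy`'. Use the same substring-matching states — S0 through S3 holding how much of `xyy` has just been matched — but flip the accepting set: everything except the trap S3 accepts.
With 4 states:
        x   y  
>* S0   S1  S0 
 * S1   S1  S2 
 * S2   S1  S3 
   S3   S3  S3 
(> = start, * = accepting)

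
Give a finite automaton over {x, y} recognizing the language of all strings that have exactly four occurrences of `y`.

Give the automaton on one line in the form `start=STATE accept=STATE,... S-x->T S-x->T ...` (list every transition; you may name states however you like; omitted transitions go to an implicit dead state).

Count `y`s, saturating at 5: states s0 through s4 mean 0 through 4 `y`s seen; s5 means more than 4. Each `y` increments (capped at s5); other symbols loop. Accept from {s4}.
With 6 states:
        x   y  
>  s0   s0  s1 
   s1   s1  s2 
   s2   s2  s3 
   s3   s3  s4 
 * s4   s4  s5 
   s5   s5  s5 
(> = start, * = accepting)

start=s0 accept=s4 s0-x->s0 s0-y->s1 s1-x->s1 s1-y->s2 s2-x->s2 s2-y->s3 s3-x->s3 s3-y->s4 s4-x->s4 s4-y->s5 s5-x->s5 s5-y->s5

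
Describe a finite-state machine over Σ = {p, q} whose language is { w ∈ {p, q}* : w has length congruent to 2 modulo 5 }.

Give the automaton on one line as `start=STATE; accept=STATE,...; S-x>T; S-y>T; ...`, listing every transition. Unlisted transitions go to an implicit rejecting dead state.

start=s0; accept=s2; s0-p>s1; s0-q>s1; s1-p>s2; s1-q>s2; s2-p>s3; s2-q>s3; s3-p>s4; s3-q>s4; s4-p>s0; s4-q>s0

Only the length mod 5 matters, so use a 5-cycle: from any state, every input symbol moves to the next state, wrapping s4 back to s0. Mark s2 accepting.
A 5-state machine:
        p   q  
>  s0   s1  s1 
   s1   s2  s2 
 * s2   s3  s3 
   s3   s4  s4 
   s4   s0  s0 
(> = start, * = accepting)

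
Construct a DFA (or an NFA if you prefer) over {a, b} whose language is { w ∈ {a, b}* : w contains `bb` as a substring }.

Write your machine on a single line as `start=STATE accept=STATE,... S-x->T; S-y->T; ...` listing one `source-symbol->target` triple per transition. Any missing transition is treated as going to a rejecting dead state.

Track how much of `bb` has been matched so far: state q0 is no progress, q2 is the absorbing accept state reached once `bb` has occurred. Intermediate states record partial matches; on a mismatch, fall back to the longest reusable overlap.
With 3 states:
        a   b  
>  q0   q0  q1 
   q1   q0  q2 
 * q2   q2  q2 
(> = start, * = accepting)

start=q0; accept=q2; q0-a->q0; q0-b->q1; q1-a->q0; q1-b->q2; q2-a->q2; q2-b->q2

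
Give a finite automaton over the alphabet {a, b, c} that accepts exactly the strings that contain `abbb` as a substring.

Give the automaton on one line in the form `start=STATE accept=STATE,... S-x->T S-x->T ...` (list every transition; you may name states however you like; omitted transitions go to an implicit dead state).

start=q0 accept=q4 q0-a->q1 q0-b->q0 q0-c->q0 q1-a->q1 q1-b->q2 q1-c->q0 q2-a->q1 q2-b->q3 q2-c->q0 q3-a->q1 q3-b->q4 q3-c->q0 q4-a->q4 q4-b->q4 q4-c->q4

Track how much of `abbb` has been matched so far: state q0 is no progress, q4 is the absorbing accept state reached once `abbb` has occurred. Intermediate states record partial matches; on a mismatch, fall back to the longest reusable overlap.
A 5-state machine:
        a   b   c  
>  q0   q1  q0  q0 
   q1   q1  q2  q0 
   q2   q1  q3  q0 
   q3   q1  q4  q0 
 * q4   q4  q4  q4 
(> = start, * = accepting)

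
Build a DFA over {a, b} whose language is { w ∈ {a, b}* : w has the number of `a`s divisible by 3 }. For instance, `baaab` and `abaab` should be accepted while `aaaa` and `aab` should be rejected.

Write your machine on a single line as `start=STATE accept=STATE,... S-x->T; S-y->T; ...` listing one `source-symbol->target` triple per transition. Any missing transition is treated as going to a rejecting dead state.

start=s0; accept=s0; s0-a->s1; s0-b->s0; s1-a->s2; s1-b->s1; s2-a->s0; s2-b->s2

Keep the running count of `a`s modulo 3: each `a` advances along the cycle s0 → s1 → s2 → s0 while other symbols loop. Accept at s0.
3 states suffice.
        a   b  
>* s0   s1  s0 
   s1   s2  s1 
   s2   s0  s2 
(> = start, * = accepting)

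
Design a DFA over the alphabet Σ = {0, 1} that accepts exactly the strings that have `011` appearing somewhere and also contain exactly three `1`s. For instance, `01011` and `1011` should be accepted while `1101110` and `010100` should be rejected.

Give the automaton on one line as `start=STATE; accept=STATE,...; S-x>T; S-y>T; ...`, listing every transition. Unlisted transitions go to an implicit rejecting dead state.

Handle the two conditions separately and then intersect. One (4 states) tracks whether and how much of `011` has been seen; the other (5 states) tracks the count of `1`s, saturating at 4. Each combined state is a pair, one component from each; accept when both components accept. Minimizing collapses redundant product states.
        0   1  
>  q0   q1  q2 
   q1   q1  q3 
   q2   q4  q5 
   q3   q4  q6 
   q4   q4  q7 
   q5   q5  q5 
   q6   q6  q8 
   q7   q5  q8 
 * q8   q8  q5 
(> = start, * = accepting)

start=q0; accept=q8; q0-0>q1; q0-1>q2; q1-0>q1; q1-1>q3; q2-0>q4; q2-1>q5; q3-0>q4; q3-1>q6; q4-0>q4; q4-1>q7; q5-0>q5; q5-1>q5; q6-0>q6; q6-1>q8; q7-0>q5; q7-1>q8; q8-0>q8; q8-1>q5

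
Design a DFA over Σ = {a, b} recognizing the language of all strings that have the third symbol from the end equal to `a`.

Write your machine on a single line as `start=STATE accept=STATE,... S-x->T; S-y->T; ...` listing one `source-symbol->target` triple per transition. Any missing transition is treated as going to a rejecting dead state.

A DFA must remember the last 3 symbols (since which symbol is third-to-last isn't known until the input ends). Use one state per possible window of the last ≤3 symbols; accept from those whose window starts with `a`.
15 states suffice.
          a    b  
>  q0     q1   q2 
   q1     q3   q4 
   q2     q5   q6 
   q3     q7   q8 
   q4     q9  q10 
   q5    q11  q12 
   q6    q13  q14 
 * q7     q7   q8 
 * q8     q9  q10 
 * q9    q11  q12 
 * q10   q13  q14 
   q11    q7   q8 
   q12    q9  q10 
   q13   q11  q12 
   q14   q13  q14 
(> = start, * = accepting)

start=q0; accept=q7,q8,q9,q10; q0-a->q1; q0-b->q2; q1-a->q3; q1-b->q4; q2-a->q5; q2-b->q6; q3-a->q7; q3-b->q8; q4-a->q9; q4-b->q10; q5-a->q11; q5-b->q12; q6-a->q13; q6-b->q14; q7-a->q7; q7-b->q8; q8-a->q9; q8-b->q10; q9-a->q11; q9-b->q12; q10-a->q13; q10-b->q14; q11-a->q7; q11-b->q8; q12-a->q9; q12-b->q10; q13-a->q11; q13-b->q12; q14-a->q13; q14-b->q14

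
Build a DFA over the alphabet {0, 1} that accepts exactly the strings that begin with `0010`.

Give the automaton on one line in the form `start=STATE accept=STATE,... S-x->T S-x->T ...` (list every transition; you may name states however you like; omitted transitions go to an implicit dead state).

start=q0 accept=q4 q0-0->q1 q0-1->q5 q1-0->q2 q1-1->q5 q2-0->q5 q2-1->q3 q3-0->q4 q3-1->q5 q4-0->q4 q4-1->q4 q5-0->q5 q5-1->q5

Walk along `0010` while the input agrees: from q0 take `0` to q1, and so on. Any deviation drops to the rejecting sink q5. Once q4 is reached the prefix is confirmed and every continuation is accepted.
A 6-state machine:
        0   1  
>  q0   q1  q5 
   q1   q2  q5 
   q2   q5  q3 
   q3   q4  q5 
 * q4   q4  q4 
   q5   q5  q5 
(> = start, * = accepting)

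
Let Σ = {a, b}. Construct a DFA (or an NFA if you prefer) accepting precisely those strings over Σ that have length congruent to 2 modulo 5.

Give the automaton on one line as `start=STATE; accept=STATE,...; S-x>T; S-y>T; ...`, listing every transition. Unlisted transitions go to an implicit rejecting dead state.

Count input length modulo 5: every symbol advances one step around the cycle q0 → q1 → q2 → q3 → q4 → q0. Accept at q2.
5 states suffice.
        a   b  
>  q0   q1  q1 
   q1   q2  q2 
 * q2   q3  q3 
   q3   q4  q4 
   q4   q0  q0 
(> = start, * = accepting)

start=q0; accept=q2; q0-a>q1; q0-b>q1; q1-a>q2; q1-b>q2; q2-a>q3; q2-b>q3; q3-a>q4; q3-b>q4; q4-a>q0; q4-b>q0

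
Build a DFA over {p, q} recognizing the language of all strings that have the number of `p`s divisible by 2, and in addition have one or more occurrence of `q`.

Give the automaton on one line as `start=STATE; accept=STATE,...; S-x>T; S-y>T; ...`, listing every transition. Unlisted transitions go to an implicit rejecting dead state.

Handle the two conditions separately and then intersect. The first has 2 states tracking the count of `p`s modulo 2; the second has 3 states tracking the count of `q`s, saturating at 2. A product state is a pair (one from each), accepting exactly when both do. Minimizing collapses redundant product states.
       p  q 
>  A   B  C 
   B   A  D 
 * C   D  C 
   D   C  D 
(> = start, * = accepting)

start=A; accept=C; A-p>B; A-q>C; B-p>A; B-q>D; C-p>D; C-q>C; D-p>C; D-q>D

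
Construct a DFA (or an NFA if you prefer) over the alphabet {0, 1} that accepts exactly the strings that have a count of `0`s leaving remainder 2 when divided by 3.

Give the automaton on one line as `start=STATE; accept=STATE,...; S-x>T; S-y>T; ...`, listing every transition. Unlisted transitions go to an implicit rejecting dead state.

Keep the running count of `0`s modulo 3: each `0` advances along the cycle S0 → S1 → S2 → S0 while other symbols loop. Accept at S2.
A 3-state machine:
        0   1  
>  S0   S1  S0 
   S1   S2  S1 
 * S2   S0  S2 
(> = start, * = accepting)

start=S0; accept=S2; S0-0>S1; S0-1>S0; S1-0>S2; S1-1>S1; S2-0>S0; S2-1>S2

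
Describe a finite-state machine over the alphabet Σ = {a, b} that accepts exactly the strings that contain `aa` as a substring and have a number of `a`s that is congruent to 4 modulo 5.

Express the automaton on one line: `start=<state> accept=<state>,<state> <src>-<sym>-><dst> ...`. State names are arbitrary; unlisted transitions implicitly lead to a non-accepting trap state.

Handle the two conditions separately and then intersect. The first has 3 states tracking whether and how much of `aa` has been seen; the second has 5 states tracking the count of `a`s modulo 5. A product state is a pair (one from each), accepting exactly when both do.
A 15-state machine:
          a    b  
>  q0     q1   q0 
   q1     q2   q3 
   q2     q4   q2 
   q3     q5   q3 
   q4     q6   q4 
   q5     q4   q7 
 * q6     q8   q6 
   q7     q9   q7 
   q8    q10   q8 
   q9     q6  q11 
   q10    q2  q10 
   q11   q12  q11 
   q12    q8  q13 
   q13   q14  q13 
   q14   q10   q0 
(> = start, * = accepting)

start=q0 accept=q6 q0-a->q1 q0-b->q0 q1-a->q2 q1-b->q3 q2-a->q4 q2-b->q2 q3-a->q5 q3-b->q3 q4-a->q6 q4-b->q4 q5-a->q4 q5-b->q7 q6-a->q8 q6-b->q6 q7-a->q9 q7-b->q7 q8-a->q10 q8-b->q8 q9-a->q6 q9-b->q11 q10-a->q2 q10-b->q10 q11-a->q12 q11-b->q11 q12-a->q8 q12-b->q13 q13-a->q14 q13-b->q13 q14-a->q10 q14-b->q0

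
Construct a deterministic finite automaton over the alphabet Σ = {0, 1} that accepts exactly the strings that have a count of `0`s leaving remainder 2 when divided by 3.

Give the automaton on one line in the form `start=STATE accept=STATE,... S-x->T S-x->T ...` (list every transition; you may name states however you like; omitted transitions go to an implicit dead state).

start=A accept=C A-0->B A-1->A B-0->C B-1->B C-0->A C-1->C

The only thing that matters is how many `0`s have appeared, reduced mod 3. Use one state per residue: A for 0, …, C for 2. Reading `0` moves to the next residue; anything else stays put. C is accepting.
A 3-state machine:
       0  1 
>  A   B  A 
   B   C  B 
 * C   A  C 
(> = start, * = accepting)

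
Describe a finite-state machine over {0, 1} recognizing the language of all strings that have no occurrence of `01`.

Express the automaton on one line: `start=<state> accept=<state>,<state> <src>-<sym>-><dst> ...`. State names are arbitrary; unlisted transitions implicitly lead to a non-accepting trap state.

start=A accept=A,B A-0->B A-1->A B-0->B B-1->C C-0->C C-1->C

This is the complement of 'contains `01`'. Use the same substring-matching states — A through C holding how much of `01` has just been matched — but flip the accepting set: everything except the trap C accepts.
3 states suffice.
       0  1 
>* A   B  A 
 * B   B  C 
   C   C  C 
(> = start, * = accepting)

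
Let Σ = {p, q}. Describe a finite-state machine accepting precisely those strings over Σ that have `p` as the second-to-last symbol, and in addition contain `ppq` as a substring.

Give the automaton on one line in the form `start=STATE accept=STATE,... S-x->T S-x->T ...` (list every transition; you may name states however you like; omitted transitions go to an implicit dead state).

Run two small machines in parallel and take their product. The first has 7 states tracking the last 2 symbols read; the second has 4 states tracking whether and how much of `ppq` has been seen. A product state is a pair (one from each), accepting exactly when both do.
An 11-state machine:
          p    q  
>  s0     s1   s2 
   s1     s3   s4 
   s2     s5   s6 
   s3     s3   s7 
   s4     s5   s6 
   s5     s3   s4 
   s6     s5   s6 
 * s7     s8   s9 
   s8    s10   s7 
   s9     s8   s9 
 * s10   s10   s7 
(> = start, * = accepting)

start=s0 accept=s7,s10 s0-p->s1 s0-q->s2 s1-p->s3 s1-q->s4 s2-p->s5 s2-q->s6 s3-p->s3 s3-q->s7 s4-p->s5 s4-q->s6 s5-p->s3 s5-q->s4 s6-p->s5 s6-q->s6 s7-p->s8 s7-q->s9 s8-p->s10 s8-q->s7 s9-p->s8 s9-q->s9 s10-p->s10 s10-q->s7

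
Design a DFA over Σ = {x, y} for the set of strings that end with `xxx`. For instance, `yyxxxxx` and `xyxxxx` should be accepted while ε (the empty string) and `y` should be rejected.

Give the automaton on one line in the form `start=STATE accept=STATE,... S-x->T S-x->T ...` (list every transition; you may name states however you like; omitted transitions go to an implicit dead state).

Remember how much of `xxx` the current input suffix matches. State A means no match yet; B means the last symbol is `x`; C means the last 2 symbols are `xx`; D means the last 3 symbols are `xxx`. Only D accepts. On a mismatch, fall back to the longest proper suffix that is still a prefix of `xxx`.
A 4-state machine:
       x  y 
>  A   B  A 
   B   C  A 
   C   D  A 
 * D   D  A 
(> = start, * = accepting)

start=A accept=D A-x->B A-y->A B-x->C B-y->A C-x->D C-y->A D-x->D D-y->A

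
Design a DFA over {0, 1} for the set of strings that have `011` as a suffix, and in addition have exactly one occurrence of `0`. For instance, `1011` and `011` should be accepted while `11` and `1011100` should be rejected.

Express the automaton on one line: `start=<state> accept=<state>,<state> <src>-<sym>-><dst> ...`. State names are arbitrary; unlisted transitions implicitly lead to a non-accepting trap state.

Build one automaton per condition and run them in lockstep. One (4 states) tracks how much of the suffix `011` has currently been matched; the other (3 states) tracks the count of `0`s, saturating at 2. Each combined state is a pair, one component from each; accept when both components accept. Minimizing collapses redundant product states.
5 states suffice.
        0   1  
>  S0   S1  S0 
   S1   S2  S3 
   S2   S2  S2 
   S3   S2  S4 
 * S4   S2  S2 
(> = start, * = accepting)

start=S0 accept=S4 S0-0->S1 S0-1->S0 S1-0->S2 S1-1->S3 S2-0->S2 S2-1->S2 S3-0->S2 S3-1->S4 S4-0->S2 S4-1->S2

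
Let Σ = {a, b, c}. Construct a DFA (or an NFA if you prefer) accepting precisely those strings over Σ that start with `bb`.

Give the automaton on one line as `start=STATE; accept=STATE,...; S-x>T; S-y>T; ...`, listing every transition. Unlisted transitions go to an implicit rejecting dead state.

start=q0; accept=q2; q0-a>q3; q0-b>q1; q0-c>q3; q1-a>q3; q1-b>q2; q1-c>q3; q2-a>q2; q2-b>q2; q2-c>q2; q3-a>q3; q3-b>q3; q3-c>q3

Check the first 2 symbols one by one: q0 through q1 record how many have matched `bb` so far; any wrong symbol goes to the dead state q3. After all 2 match we enter the accepting sink q2.
A 4-state machine:
        a   b   c  
>  q0   q3  q1  q3 
   q1   q3  q2  q3 
 * q2   q2  q2  q2 
   q3   q3  q3  q3 
(> = start, * = accepting)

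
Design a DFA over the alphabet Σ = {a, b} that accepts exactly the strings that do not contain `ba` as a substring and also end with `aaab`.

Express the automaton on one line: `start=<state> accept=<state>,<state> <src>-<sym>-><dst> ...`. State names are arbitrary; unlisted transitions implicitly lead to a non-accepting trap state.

start=S0 accept=S8 S0-a->S1 S0-b->S2 S1-a->S3 S1-b->S2 S2-a->S4 S2-b->S2 S3-a->S5 S3-b->S2 S4-a->S6 S4-b->S7 S5-a->S5 S5-b->S8 S6-a->S9 S6-b->S7 S7-a->S4 S7-b->S7 S8-a->S4 S8-b->S2 S9-a->S9 S9-b->S10 S10-a->S4 S10-b->S7

Build one automaton per condition and run them in lockstep. The first has 3 states tracking partial matches of the forbidden pattern `ba`; the second has 5 states tracking how much of the suffix `aaab` has currently been matched. A product state is a pair (one from each), accepting exactly when both do.
An 11-state machine:
          a    b  
>  S0     S1   S2 
   S1     S3   S2 
   S2     S4   S2 
   S3     S5   S2 
   S4     S6   S7 
   S5     S5   S8 
   S6     S9   S7 
   S7     S4   S7 
 * S8     S4   S2 
   S9     S9  S10 
   S10    S4   S7 
(> = start, * = accepting)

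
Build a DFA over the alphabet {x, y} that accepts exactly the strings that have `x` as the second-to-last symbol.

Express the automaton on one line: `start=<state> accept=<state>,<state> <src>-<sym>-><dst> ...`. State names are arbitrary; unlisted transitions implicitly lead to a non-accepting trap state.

Because acceptance depends on a position counted from the end, the machine has to buffer the most recent 2 symbols. Make each state the string of the last up-to-2 symbols read; on input `x` shift the window left and append `x`. Accept when the buffered window has length 2 and begins with `x`.
        x   y  
>  q0   q1  q2 
   q1   q3  q4 
   q2   q5  q6 
 * q3   q3  q4 
 * q4   q5  q6 
   q5   q3  q4 
   q6   q5  q6 
(> = start, * = accepting)

start=q0 accept=q3,q4 q0-x->q1 q0-y->q2 q1-x->q3 q1-y->q4 q2-x->q5 q2-y->q6 q3-x->q3 q3-y->q4 q4-x->q5 q4-y->q6 q5-x->q3 q5-y->q4 q6-x->q5 q6-y->q6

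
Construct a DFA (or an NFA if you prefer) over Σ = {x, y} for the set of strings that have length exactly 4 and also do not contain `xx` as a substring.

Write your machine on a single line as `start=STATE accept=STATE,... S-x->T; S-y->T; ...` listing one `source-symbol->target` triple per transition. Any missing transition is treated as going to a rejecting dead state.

start=s0; accept=s8; s0-x->s1; s0-y->s2; s1-x->s3; s1-y->s4; s2-x->s5; s2-y->s4; s3-x->s3; s3-y->s3; s4-x->s6; s4-y->s7; s5-x->s3; s5-y->s7; s6-x->s3; s6-y->s8; s7-x->s8; s7-y->s8; s8-x->s3; s8-y->s3

Run two small machines in parallel and take their product. One (6 states) tracks the input length, saturating at 5; the other (3 states) tracks partial matches of the forbidden pattern `xx`. Each combined state is a pair, one component from each; accept when both components accept. Minimizing collapses redundant product states.
        x   y  
>  s0   s1  s2 
   s1   s3  s4 
   s2   s5  s4 
   s3   s3  s3 
   s4   s6  s7 
   s5   s3  s7 
   s6   s3  s8 
   s7   s8  s8 
 * s8   s3  s3 
(> = start, * = accepting)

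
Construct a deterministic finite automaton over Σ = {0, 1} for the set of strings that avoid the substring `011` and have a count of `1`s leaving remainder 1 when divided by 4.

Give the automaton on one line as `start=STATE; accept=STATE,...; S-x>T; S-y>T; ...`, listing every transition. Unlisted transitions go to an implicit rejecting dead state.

Run two small machines in parallel and take their product. The first has 4 states tracking partial matches of the forbidden pattern `011`; the second has 4 states tracking the count of `1`s modulo 4. A product state is a pair (one from each), accepting exactly when both do. After merging equivalent states the machine shrinks.
With 13 states:
          0    1  
>  q0     q1   q2 
   q1     q1   q3 
 * q2     q4   q5 
 * q3     q4   q6 
 * q4     q4   q7 
   q5     q8   q9 
   q6     q6   q6 
   q7     q8   q6 
   q8     q8  q10 
   q9    q11   q0 
   q10   q11   q6 
   q11   q11  q12 
   q12    q1   q6 
(> = start, * = accepting)

start=q0; accept=q2,q3,q4; q0-0>q1; q0-1>q2; q1-0>q1; q1-1>q3; q2-0>q4; q2-1>q5; q3-0>q4; q3-1>q6; q4-0>q4; q4-1>q7; q5-0>q8; q5-1>q9; q6-0>q6; q6-1>q6; q7-0>q8; q7-1>q6; q8-0>q8; q8-1>q10; q9-0>q11; q9-1>q0; q10-0>q11; q10-1>q6; q11-0>q11; q11-1>q12; q12-0>q1; q12-1>q6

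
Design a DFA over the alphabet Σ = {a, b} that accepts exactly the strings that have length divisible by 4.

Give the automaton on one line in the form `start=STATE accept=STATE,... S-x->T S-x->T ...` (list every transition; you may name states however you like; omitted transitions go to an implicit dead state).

Only the length mod 4 matters, so use a 4-cycle: from any state, every input symbol moves to the next state, wrapping q3 back to q0. Mark q0 accepting.
With 4 states:
        a   b  
>* q0   q1  q1 
   q1   q2  q2 
   q2   q3  q3 
   q3   q0  q0 
(> = start, * = accepting)

start=q0 accept=q0 q0-a->q1 q0-b->q1 q1-a->q2 q1-b->q2 q2-a->q3 q2-b->q3 q3-a->q0 q3-b->q0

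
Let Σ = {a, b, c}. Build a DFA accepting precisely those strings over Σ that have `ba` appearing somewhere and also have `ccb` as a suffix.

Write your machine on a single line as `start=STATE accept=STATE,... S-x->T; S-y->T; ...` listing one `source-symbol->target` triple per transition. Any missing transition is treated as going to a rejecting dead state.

Build one automaton per condition and run them in lockstep. The first has 3 states tracking whether and how much of `ba` has been seen; the second has 4 states tracking how much of the suffix `ccb` has currently been matched. A product state is a pair (one from each), accepting exactly when both do. Equivalent product states are then merged.
        a   b   c  
>  S0   S0  S1  S0 
   S1   S2  S1  S0 
   S2   S2  S2  S3 
   S3   S2  S2  S4 
   S4   S2  S5  S4 
 * S5   S2  S2  S3 
(> = start, * = accepting)

start=S0; accept=S5; S0-a->S0; S0-b->S1; S0-c->S0; S1-a->S2; S1-b->S1; S1-c->S0; S2-a->S2; S2-b->S2; S2-c->S3; S3-a->S2; S3-b->S2; S3-c->S4; S4-a->S2; S4-b->S5; S4-c->S4; S5-a->S2; S5-b->S2; S5-c->S3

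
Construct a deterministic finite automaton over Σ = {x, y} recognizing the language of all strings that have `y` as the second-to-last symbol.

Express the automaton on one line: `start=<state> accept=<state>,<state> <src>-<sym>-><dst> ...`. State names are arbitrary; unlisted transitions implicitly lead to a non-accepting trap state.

A DFA must remember the last 2 symbols (since which symbol is second-to-last isn't known until the input ends). Use one state per possible window of the last ≤2 symbols; accept from those whose window starts with `y`.
7 states suffice.
        x   y  
>  S0   S1  S2 
   S1   S3  S4 
   S2   S5  S6 
   S3   S3  S4 
   S4   S5  S6 
 * S5   S3  S4 
 * S6   S5  S6 
(> = start, * = accepting)

start=S0 accept=S5,S6 S0-x->S1 S0-y->S2 S1-x->S3 S1-y->S4 S2-x->S5 S2-y->S6 S3-x->S3 S3-y->S4 S4-x->S5 S4-y->S6 S5-x->S3 S5-y->S4 S6-x->S5 S6-y->S6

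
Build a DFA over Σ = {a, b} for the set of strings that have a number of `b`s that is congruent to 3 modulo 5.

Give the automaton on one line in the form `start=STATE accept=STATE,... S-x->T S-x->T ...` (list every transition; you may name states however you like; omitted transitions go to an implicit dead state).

The only thing that matters is how many `b`s have appeared, reduced mod 5. Use one state per residue: q0 for 0, …, q4 for 4. Reading `b` moves to the next residue; anything else stays put. q3 is accepting.
        a   b  
>  q0   q0  q1 
   q1   q1  q2 
   q2   q2  q3 
 * q3   q3  q4 
   q4   q4  q0 
(> = start, * = accepting)

start=q0 accept=q3 q0-a->q0 q0-b->q1 q1-a->q1 q1-b->q2 q2-a->q2 q2-b->q3 q3-a->q3 q3-b->q4 q4-a->q4 q4-b->q0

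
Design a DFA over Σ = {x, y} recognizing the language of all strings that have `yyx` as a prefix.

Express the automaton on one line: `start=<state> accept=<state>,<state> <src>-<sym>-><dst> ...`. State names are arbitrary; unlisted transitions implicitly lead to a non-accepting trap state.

start=A accept=D A-x->E A-y->B B-x->E B-y->C C-x->D C-y->E D-x->D D-y->D E-x->E E-y->E

Check the first 3 symbols one by one: A through C record how many have matched `yyx` so far; any wrong symbol goes to the dead state E. After all 3 match we enter the accepting sink D.
5 states suffice.
       x  y 
>  A   E  B 
   B   E  C 
   C   D  E 
 * D   D  D 
   E   E  E 
(> = start, * = accepting)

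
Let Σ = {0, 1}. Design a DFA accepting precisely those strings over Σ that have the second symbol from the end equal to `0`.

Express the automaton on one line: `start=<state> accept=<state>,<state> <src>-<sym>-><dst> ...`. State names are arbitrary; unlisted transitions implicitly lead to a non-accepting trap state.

A DFA must remember the last 2 symbols (since which symbol is second-to-last isn't known until the input ends). Use one state per possible window of the last ≤2 symbols; accept from those whose window starts with `0`.
7 states suffice.
        0   1  
>  q0   q1  q2 
   q1   q3  q4 
   q2   q5  q6 
 * q3   q3  q4 
 * q4   q5  q6 
   q5   q3  q4 
   q6   q5  q6 
(> = start, * = accepting)

start=q0 accept=q3,q4 q0-0->q1 q0-1->q2 q1-0->q3 q1-1->q4 q2-0->q5 q2-1->q6 q3-0->q3 q3-1->q4 q4-0->q5 q4-1->q6 q5-0->q3 q5-1->q4 q6-0->q5 q6-1->q6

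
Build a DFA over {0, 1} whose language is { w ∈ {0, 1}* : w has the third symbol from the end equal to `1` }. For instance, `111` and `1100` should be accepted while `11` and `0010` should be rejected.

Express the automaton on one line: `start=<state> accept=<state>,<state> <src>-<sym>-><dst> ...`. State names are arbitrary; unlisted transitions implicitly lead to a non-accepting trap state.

A DFA must remember the last 3 symbols (since which symbol is third-to-last isn't known until the input ends). Use one state per possible window of the last ≤3 symbols; accept from those whose window starts with `1`.
15 states suffice.
       0  1 
>  A   B  C 
   B   D  E 
   C   F  G 
   D   H  I 
   E   J  K 
   F   L  M 
   G   N  O 
   H   H  I 
   I   J  K 
   J   L  M 
   K   N  O 
 * L   H  I 
 * M   J  K 
 * N   L  M 
 * O   N  O 
(> = start, * = accepting)

start=A accept=L,M,N,O A-0->B A-1->C B-0->D B-1->E C-0->F C-1->G D-0->H D-1->I E-0->J E-1->K F-0->L F-1->M G-0->N G-1->O H-0->H H-1->I I-0->J I-1->K J-0->L J-1->M K-0->N K-1->O L-0->H L-1->I M-0->J M-1->K N-0->L N-1->M O-0->N O-1->O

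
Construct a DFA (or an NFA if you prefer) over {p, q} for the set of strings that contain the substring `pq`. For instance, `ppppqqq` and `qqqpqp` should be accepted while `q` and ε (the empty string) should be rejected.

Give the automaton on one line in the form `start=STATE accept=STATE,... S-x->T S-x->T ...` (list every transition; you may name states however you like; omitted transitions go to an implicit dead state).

Track how much of `pq` has been matched so far: state A is no progress, C is the absorbing accept state reached once `pq` has occurred. Intermediate states record partial matches; on a mismatch, fall back to the longest reusable overlap.
With 3 states:
       p  q 
>  A   B  A 
   B   B  C 
 * C   C  C 
(> = start, * = accepting)

start=A accept=C A-p->B A-q->A B-p->B B-q->C C-p->C C-q->C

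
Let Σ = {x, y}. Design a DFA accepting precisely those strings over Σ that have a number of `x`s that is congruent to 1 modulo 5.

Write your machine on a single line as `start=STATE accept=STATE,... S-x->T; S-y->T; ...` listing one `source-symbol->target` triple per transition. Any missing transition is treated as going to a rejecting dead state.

The only thing that matters is how many `x`s have appeared, reduced mod 5. Use one state per residue: A for 0, …, E for 4. Reading `x` moves to the next residue; anything else stays put. B is accepting.
       x  y 
>  A   B  A 
 * B   C  B 
   C   D  C 
   D   E  D 
   E   A  E 
(> = start, * = accepting)

start=A; accept=B; A-x->B; A-y->A; B-x->C; B-y->B; C-x->D; C-y->C; D-x->E; D-y->D; E-x->A; E-y->E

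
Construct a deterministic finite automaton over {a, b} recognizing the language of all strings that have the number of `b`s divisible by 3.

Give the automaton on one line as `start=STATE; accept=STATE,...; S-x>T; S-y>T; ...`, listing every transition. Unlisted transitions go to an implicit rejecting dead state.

start=q0; accept=q0; q0-a>q0; q0-b>q1; q1-a>q1; q1-b>q2; q2-a>q2; q2-b>q0

Keep the running count of `b`s modulo 3: each `b` advances along the cycle q0 → q1 → q2 → q0 while other symbols loop. Accept at q0.
3 states suffice.
        a   b  
>* q0   q0  q1 
   q1   q1  q2 
   q2   q2  q0 
(> = start, * = accepting)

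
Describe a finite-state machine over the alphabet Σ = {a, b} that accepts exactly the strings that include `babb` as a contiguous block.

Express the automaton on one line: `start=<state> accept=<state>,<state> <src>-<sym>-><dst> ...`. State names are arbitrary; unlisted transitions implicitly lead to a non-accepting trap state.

start=s0 accept=s4 s0-a->s0 s0-b->s1 s1-a->s2 s1-b->s1 s2-a->s0 s2-b->s3 s3-a->s2 s3-b->s4 s4-a->s4 s4-b->s4

Track how much of `babb` has been matched so far: state s0 is no progress, s4 is the absorbing accept state reached once `babb` has occurred. Intermediate states record partial matches; on a mismatch, fall back to the longest reusable overlap.
5 states suffice.
        a   b  
>  s0   s0  s1 
   s1   s2  s1 
   s2   s0  s3 
   s3   s2  s4 
 * s4   s4  s4 
(> = start, * = accepting)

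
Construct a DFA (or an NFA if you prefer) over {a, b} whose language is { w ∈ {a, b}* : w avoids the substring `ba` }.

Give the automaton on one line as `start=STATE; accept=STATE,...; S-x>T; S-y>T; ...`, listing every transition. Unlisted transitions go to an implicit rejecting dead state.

This is the complement of 'contains `ba`'. Use the same substring-matching states — s0 through s2 holding how much of `ba` has just been matched — but flip the accepting set: everything except the trap s2 accepts.
3 states suffice.
        a   b  
>* s0   s0  s1 
 * s1   s2  s1 
   s2   s2  s2 
(> = start, * = accepting)

start=s0; accept=s0,s1; s0-a>s0; s0-b>s1; s1-a>s2; s1-b>s1; s2-a>s2; s2-b>s2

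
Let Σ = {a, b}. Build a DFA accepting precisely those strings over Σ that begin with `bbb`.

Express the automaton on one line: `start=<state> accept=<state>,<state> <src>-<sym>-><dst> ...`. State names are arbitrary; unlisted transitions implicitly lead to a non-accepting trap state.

start=q0 accept=q3 q0-a->q4 q0-b->q1 q1-a->q4 q1-b->q2 q2-a->q4 q2-b->q3 q3-a->q3 q3-b->q3 q4-a->q4 q4-b->q4

Check the first 3 symbols one by one: q0 through q2 record how many have matched `bbb` so far; any wrong symbol goes to the dead state q4. After all 3 match we enter the accepting sink q3.
        a   b  
>  q0   q4  q1 
   q1   q4  q2 
   q2   q4  q3 
 * q3   q3  q3 
   q4   q4  q4 
(> = start, * = accepting)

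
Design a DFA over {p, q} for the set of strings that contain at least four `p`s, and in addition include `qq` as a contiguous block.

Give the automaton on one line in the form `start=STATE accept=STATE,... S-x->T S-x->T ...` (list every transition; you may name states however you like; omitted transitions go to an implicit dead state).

start=S0 accept=S14 S0-p->S1 S0-q->S2 S1-p->S3 S1-q->S4 S2-p->S1 S2-q->S5 S3-p->S6 S3-q->S7 S4-p->S3 S4-q->S8 S5-p->S8 S5-q->S5 S6-p->S9 S6-q->S10 S7-p->S6 S7-q->S11 S8-p->S11 S8-q->S8 S9-p->S9 S9-q->S12 S10-p->S9 S10-q->S13 S11-p->S13 S11-q->S11 S12-p->S9 S12-q->S14 S13-p->S14 S13-q->S13 S14-p->S14 S14-q->S14

Run two small machines in parallel and take their product. One (6 states) tracks the count of `p`s, saturating at 5; the other (3 states) tracks whether and how much of `qq` has been seen. Each combined state is a pair, one component from each; accept when both components accept. After merging equivalent states the machine shrinks.
With 15 states:
          p    q  
>  S0     S1   S2 
   S1     S3   S4 
   S2     S1   S5 
   S3     S6   S7 
   S4     S3   S8 
   S5     S8   S5 
   S6     S9  S10 
   S7     S6  S11 
   S8    S11   S8 
   S9     S9  S12 
   S10    S9  S13 
   S11   S13  S11 
   S12    S9  S14 
   S13   S14  S13 
 * S14   S14  S14 
(> = start, * = accepting)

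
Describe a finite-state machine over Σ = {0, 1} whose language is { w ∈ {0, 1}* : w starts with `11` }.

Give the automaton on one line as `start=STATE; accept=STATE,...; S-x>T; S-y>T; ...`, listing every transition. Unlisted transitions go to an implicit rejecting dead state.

start=q0; accept=q2; q0-0>q3; q0-1>q1; q1-0>q3; q1-1>q2; q2-0>q2; q2-1>q2; q3-0>q3; q3-1>q3

Check the first 2 symbols one by one: q0 through q1 record how many have matched `11` so far; any wrong symbol goes to the dead state q3. After all 2 match we enter the accepting sink q2.
4 states suffice.
        0   1  
>  q0   q3  q1 
   q1   q3  q2 
 * q2   q2  q2 
   q3   q3  q3 
(> = start, * = accepting)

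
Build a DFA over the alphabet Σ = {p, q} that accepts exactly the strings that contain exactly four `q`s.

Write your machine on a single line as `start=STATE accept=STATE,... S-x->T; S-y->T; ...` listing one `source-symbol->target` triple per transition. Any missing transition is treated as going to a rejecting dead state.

Count `q`s, saturating at 5: states A through E mean 0 through 4 `q`s seen; F means more than 4. Each `q` increments (capped at F); other symbols loop. Accept from {E}.
6 states suffice.
       p  q 
>  A   A  B 
   B   B  C 
   C   C  D 
   D   D  E 
 * E   E  F 
   F   F  F 
(> = start, * = accepting)

start=A; accept=E; A-p->A; A-q->B; B-p->B; B-q->C; C-p->C; C-q->D; D-p->D; D-q->E; E-p->E; E-q->F; F-p->F; F-q->F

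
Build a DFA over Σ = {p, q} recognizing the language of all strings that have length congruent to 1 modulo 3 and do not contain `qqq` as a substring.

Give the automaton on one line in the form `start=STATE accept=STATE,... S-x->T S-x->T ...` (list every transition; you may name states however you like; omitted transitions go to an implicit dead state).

Run two small machines in parallel and take their product. One (3 states) tracks the input length modulo 3; the other (4 states) tracks partial matches of the forbidden pattern `qqq`. Each combined state is a pair, one component from each; accept when both components accept.
A 12-state machine:
       p  q 
>  A   B  C 
 * B   D  E 
 * C   D  F 
   D   A  G 
   E   A  H 
   F   A  I 
   G   B  J 
   H   B  K 
   I   K  K 
 * J   D  L 
   K   L  L 
   L   I  I 
(> = start, * = accepting)

start=A accept=B,C,J A-p->B A-q->C B-p->D B-q->E C-p->D C-q->F D-p->A D-q->G E-p->A E-q->H F-p->A F-q->I G-p->B G-q->J H-p->B H-q->K I-p->K I-q->K J-p->D J-q->L K-p->L K-q->L L-p->I L-q->I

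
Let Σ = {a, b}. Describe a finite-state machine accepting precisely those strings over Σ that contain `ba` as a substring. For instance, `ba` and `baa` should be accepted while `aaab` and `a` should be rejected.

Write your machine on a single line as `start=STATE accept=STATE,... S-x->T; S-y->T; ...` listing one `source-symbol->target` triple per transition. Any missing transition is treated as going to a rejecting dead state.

start=s0; accept=s2; s0-a->s0; s0-b->s1; s1-a->s2; s1-b->s1; s2-a->s2; s2-b->s2

Track how much of `ba` has been matched so far: state s0 is no progress, s2 is the absorbing accept state reached once `ba` has occurred. Intermediate states record partial matches; on a mismatch, fall back to the longest reusable overlap.
3 states suffice.
        a   b  
>  s0   s0  s1 
   s1   s2  s1 
 * s2   s2  s2 
(> = start, * = accepting)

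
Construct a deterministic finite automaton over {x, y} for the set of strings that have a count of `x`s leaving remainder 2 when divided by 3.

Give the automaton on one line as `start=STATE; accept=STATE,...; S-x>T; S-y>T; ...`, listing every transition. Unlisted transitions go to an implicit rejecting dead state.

start=s0; accept=s2; s0-x>s1; s0-y>s0; s1-x>s2; s1-y>s1; s2-x>s0; s2-y>s2

The only thing that matters is how many `x`s have appeared, reduced mod 3. Use one state per residue: s0 for 0, …, s2 for 2. Reading `x` moves to the next residue; anything else stays put. s2 is accepting.
A 3-state machine:
        x   y  
>  s0   s1  s0 
   s1   s2  s1 
 * s2   s0  s2 
(> = start, * = accepting)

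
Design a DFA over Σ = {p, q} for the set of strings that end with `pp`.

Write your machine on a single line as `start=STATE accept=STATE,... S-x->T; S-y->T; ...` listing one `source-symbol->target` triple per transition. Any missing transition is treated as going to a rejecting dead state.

start=A; accept=C; A-p->B; A-q->A; B-p->C; B-q->A; C-p->C; C-q->A

Let each state record the length of the longest suffix of the input read so far that is also a prefix of `pp`. B means the last symbol is `p`; C means the last 2 symbols are `pp`. Accept only at C, where the string currently ends in `pp`.
       p  q 
>  A   B  A 
   B   C  A 
 * C   C  A 
(> = start, * = accepting)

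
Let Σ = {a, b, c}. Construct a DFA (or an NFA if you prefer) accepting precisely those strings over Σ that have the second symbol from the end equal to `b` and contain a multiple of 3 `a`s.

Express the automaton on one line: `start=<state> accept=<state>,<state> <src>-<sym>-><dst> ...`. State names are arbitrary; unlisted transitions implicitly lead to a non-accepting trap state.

Build one automaton per condition and run them in lockstep. One (13 states) tracks the last 2 symbols read; the other (3 states) tracks the count of `a`s modulo 3. Each combined state is a pair, one component from each; accept when both components accept. Minimizing collapses redundant product states.
A 7-state machine:
        a   b   c  
>  q0   q1  q2  q0 
   q1   q3  q1  q1 
   q2   q1  q4  q5 
   q3   q0  q6  q3 
 * q4   q1  q4  q5 
 * q5   q1  q2  q0 
   q6   q5  q6  q3 
(> = start, * = accepting)

start=q0 accept=q4,q5 q0-a->q1 q0-b->q2 q0-c->q0 q1-a->q3 q1-b->q1 q1-c->q1 q2-a->q1 q2-b->q4 q2-c->q5 q3-a->q0 q3-b->q6 q3-c->q3 q4-a->q1 q4-b->q4 q4-c->q5 q5-a->q1 q5-b->q2 q5-c->q0 q6-a->q5 q6-b->q6 q6-c->q3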